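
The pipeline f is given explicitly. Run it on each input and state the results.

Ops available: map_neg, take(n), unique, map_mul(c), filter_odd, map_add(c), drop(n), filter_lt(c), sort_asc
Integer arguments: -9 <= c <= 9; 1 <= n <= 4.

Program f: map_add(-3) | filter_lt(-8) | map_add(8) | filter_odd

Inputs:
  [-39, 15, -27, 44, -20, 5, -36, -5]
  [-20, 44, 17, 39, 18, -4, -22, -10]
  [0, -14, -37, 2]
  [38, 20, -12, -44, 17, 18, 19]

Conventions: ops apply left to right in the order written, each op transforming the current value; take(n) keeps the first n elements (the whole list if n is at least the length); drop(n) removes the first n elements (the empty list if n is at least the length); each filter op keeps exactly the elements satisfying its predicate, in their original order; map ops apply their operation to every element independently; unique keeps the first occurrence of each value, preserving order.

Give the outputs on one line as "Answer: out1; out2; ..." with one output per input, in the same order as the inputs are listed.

[-15, -31]; [-15, -17, -5]; [-9]; [-7, -39]

Execution, op by op:
  [-39, 15, -27, 44, -20, 5, -36, -5] -> [-42, 12, -30, 41, -23, 2, -39, -8] -> [-42, -30, -23, -39] -> [-34, -22, -15, -31] -> [-15, -31]
  [-20, 44, 17, 39, 18, -4, -22, -10] -> [-23, 41, 14, 36, 15, -7, -25, -13] -> [-23, -25, -13] -> [-15, -17, -5] -> [-15, -17, -5]
  [0, -14, -37, 2] -> [-3, -17, -40, -1] -> [-17, -40] -> [-9, -32] -> [-9]
  [38, 20, -12, -44, 17, 18, 19] -> [35, 17, -15, -47, 14, 15, 16] -> [-15, -47] -> [-7, -39] -> [-7, -39]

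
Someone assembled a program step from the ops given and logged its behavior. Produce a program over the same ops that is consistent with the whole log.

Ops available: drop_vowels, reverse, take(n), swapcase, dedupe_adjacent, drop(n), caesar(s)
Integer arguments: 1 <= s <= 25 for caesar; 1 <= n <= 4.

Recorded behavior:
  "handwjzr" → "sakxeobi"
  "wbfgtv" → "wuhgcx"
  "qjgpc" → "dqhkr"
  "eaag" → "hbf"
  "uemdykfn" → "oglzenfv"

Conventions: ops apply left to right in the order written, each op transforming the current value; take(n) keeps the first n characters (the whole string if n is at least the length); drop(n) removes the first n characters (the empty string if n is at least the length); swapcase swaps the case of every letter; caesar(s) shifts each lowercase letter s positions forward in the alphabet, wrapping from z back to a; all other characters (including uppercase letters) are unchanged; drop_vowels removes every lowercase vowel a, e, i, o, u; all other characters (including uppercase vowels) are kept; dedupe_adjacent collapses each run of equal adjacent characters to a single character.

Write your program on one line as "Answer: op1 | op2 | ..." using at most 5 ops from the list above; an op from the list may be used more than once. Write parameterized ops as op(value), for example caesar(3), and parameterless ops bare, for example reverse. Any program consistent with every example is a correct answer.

reverse | dedupe_adjacent | caesar(10) | caesar(17)

Check, running the answer program on each example:
  "handwjzr" -> "rzjwdnah" -> "rzjwdnah" -> "bjtgnxkr" -> "sakxeobi"
  "wbfgtv" -> "vtgfbw" -> "vtgfbw" -> "fdqplg" -> "wuhgcx"
  "qjgpc" -> "cpgjq" -> "cpgjq" -> "mzqta" -> "dqhkr"
  "eaag" -> "gaae" -> "gae" -> "qko" -> "hbf"
  "uemdykfn" -> "nfkydmeu" -> "nfkydmeu" -> "xpuinwoe" -> "oglzenfv"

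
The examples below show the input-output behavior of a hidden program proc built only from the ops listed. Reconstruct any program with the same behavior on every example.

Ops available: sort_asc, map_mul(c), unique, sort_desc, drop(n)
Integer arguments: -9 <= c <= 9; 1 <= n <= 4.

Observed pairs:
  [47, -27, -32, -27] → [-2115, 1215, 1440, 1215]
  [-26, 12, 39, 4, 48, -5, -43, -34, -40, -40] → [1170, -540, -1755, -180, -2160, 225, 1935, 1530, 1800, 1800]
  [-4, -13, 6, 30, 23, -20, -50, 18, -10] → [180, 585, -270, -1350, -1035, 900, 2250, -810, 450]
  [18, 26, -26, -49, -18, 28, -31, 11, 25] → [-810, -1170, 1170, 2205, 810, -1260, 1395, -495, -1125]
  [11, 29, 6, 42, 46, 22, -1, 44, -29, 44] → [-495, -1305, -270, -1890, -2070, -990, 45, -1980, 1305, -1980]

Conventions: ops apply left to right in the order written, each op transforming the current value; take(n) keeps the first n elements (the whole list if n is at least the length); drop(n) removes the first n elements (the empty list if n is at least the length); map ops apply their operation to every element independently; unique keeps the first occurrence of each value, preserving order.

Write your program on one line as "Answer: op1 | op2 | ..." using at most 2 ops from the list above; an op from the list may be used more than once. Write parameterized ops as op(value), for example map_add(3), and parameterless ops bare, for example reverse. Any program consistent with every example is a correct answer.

map_mul(-5) | map_mul(9)

Check, running the answer program on each example:
  [47, -27, -32, -27] -> [-235, 135, 160, 135] -> [-2115, 1215, 1440, 1215]
  [-26, 12, 39, 4, 48, -5, -43, -34, -40, -40] -> [130, -60, -195, -20, -240, 25, 215, 170, 200, 200] -> [1170, -540, -1755, -180, -2160, 225, 1935, 1530, 1800, 1800]
  [-4, -13, 6, 30, 23, -20, -50, 18, -10] -> [20, 65, -30, -150, -115, 100, 250, -90, 50] -> [180, 585, -270, -1350, -1035, 900, 2250, -810, 450]
  [18, 26, -26, -49, -18, 28, -31, 11, 25] -> [-90, -130, 130, 245, 90, -140, 155, -55, -125] -> [-810, -1170, 1170, 2205, 810, -1260, 1395, -495, -1125]
  [11, 29, 6, 42, 46, 22, -1, 44, -29, 44] -> [-55, -145, -30, -210, -230, -110, 5, -220, 145, -220] -> [-495, -1305, -270, -1890, -2070, -990, 45, -1980, 1305, -1980]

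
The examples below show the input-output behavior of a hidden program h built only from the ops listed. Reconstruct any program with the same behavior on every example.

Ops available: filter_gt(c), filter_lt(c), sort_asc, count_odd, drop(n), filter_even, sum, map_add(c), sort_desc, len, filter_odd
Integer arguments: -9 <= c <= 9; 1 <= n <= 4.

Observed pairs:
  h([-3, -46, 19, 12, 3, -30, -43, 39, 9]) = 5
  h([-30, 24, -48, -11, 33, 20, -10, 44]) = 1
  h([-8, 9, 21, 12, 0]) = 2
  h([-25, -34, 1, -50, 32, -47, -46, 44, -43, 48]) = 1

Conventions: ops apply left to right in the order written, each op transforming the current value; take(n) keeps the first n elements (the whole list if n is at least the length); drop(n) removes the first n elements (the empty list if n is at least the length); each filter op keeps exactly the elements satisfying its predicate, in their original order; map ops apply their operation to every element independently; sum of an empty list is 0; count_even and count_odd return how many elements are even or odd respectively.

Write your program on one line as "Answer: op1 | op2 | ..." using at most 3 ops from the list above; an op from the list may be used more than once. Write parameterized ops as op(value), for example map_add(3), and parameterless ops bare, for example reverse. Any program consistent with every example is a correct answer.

filter_gt(-7) | count_odd

Check, running the answer program on each example:
  [-3, -46, 19, 12, 3, -30, -43, 39, 9] -> [-3, 19, 12, 3, 39, 9] -> 5
  [-30, 24, -48, -11, 33, 20, -10, 44] -> [24, 33, 20, 44] -> 1
  [-8, 9, 21, 12, 0] -> [9, 21, 12, 0] -> 2
  [-25, -34, 1, -50, 32, -47, -46, 44, -43, 48] -> [1, 32, 44, 48] -> 1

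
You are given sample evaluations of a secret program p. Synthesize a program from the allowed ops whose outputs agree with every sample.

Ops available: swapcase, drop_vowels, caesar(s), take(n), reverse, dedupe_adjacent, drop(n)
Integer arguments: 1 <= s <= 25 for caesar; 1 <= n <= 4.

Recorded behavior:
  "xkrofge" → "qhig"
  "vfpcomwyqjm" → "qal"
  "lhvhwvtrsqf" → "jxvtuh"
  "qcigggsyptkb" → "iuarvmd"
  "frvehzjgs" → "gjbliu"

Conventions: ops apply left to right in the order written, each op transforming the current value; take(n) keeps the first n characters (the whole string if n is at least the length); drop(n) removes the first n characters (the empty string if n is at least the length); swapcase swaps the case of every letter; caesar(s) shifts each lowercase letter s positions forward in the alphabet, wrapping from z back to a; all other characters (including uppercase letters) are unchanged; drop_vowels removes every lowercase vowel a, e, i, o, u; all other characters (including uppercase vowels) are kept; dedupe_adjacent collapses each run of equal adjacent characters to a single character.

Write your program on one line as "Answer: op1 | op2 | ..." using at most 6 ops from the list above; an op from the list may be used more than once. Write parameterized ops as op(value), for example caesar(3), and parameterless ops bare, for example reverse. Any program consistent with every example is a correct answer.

drop(3) | caesar(18) | drop_vowels | dedupe_adjacent | caesar(10)

Check, running the answer program on each example:
  "xkrofge" -> "ofge" -> "gxyw" -> "gxyw" -> "gxyw" -> "qhig"
  "vfpcomwyqjm" -> "comwyqjm" -> "ugeoqibe" -> "gqb" -> "gqb" -> "qal"
  "lhvhwvtrsqf" -> "hwvtrsqf" -> "zonljkix" -> "znljkx" -> "znljkx" -> "jxvtuh"
  "qcigggsyptkb" -> "gggsyptkb" -> "yyykqhlct" -> "yyykqhlct" -> "ykqhlct" -> "iuarvmd"
  "frvehzjgs" -> "ehzjgs" -> "wzrbyk" -> "wzrbyk" -> "wzrbyk" -> "gjbliu"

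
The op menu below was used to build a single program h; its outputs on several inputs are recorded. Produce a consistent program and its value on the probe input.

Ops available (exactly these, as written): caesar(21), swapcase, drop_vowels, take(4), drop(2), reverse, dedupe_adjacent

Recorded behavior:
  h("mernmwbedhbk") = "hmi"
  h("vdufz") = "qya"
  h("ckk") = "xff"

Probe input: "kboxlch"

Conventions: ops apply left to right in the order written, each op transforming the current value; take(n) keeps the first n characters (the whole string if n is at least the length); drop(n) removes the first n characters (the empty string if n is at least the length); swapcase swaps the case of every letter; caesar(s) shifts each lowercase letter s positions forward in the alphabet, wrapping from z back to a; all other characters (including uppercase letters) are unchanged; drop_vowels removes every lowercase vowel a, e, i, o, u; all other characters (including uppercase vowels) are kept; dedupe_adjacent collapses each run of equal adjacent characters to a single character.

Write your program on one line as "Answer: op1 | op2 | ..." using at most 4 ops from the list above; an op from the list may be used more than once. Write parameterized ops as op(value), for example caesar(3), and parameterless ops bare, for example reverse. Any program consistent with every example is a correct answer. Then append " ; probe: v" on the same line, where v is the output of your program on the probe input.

take(4) | drop_vowels | caesar(21) ; probe: "fws"

Check, running the answer program on each example:
  "mernmwbedhbk" -> "mern" -> "mrn" -> "hmi"
  "vdufz" -> "vduf" -> "vdf" -> "qya"
  "ckk" -> "ckk" -> "ckk" -> "xff"
  probe: "kboxlch" -> "kbox" -> "kbx" -> "fws"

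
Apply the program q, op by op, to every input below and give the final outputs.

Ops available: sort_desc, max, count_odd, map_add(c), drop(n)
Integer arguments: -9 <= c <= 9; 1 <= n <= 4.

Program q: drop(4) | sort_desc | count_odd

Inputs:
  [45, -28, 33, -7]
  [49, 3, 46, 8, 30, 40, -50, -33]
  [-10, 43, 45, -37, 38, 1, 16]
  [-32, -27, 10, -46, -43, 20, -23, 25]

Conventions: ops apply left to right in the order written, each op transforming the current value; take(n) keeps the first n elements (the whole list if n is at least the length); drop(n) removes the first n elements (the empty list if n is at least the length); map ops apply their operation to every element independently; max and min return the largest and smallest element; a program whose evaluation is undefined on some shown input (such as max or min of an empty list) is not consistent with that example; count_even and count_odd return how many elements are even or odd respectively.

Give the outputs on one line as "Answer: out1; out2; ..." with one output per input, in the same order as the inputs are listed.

Execution, op by op:
  [45, -28, 33, -7] -> [] -> [] -> 0
  [49, 3, 46, 8, 30, 40, -50, -33] -> [30, 40, -50, -33] -> [40, 30, -33, -50] -> 1
  [-10, 43, 45, -37, 38, 1, 16] -> [38, 1, 16] -> [38, 16, 1] -> 1
  [-32, -27, 10, -46, -43, 20, -23, 25] -> [-43, 20, -23, 25] -> [25, 20, -23, -43] -> 3

0; 1; 1; 3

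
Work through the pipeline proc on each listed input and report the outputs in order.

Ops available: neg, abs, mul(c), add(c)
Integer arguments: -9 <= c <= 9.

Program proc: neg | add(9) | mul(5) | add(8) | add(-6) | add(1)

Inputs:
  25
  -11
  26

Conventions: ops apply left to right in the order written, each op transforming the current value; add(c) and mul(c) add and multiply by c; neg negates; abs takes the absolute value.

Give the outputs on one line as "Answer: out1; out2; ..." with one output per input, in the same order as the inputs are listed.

Execution, op by op:
  25 -> -25 -> -16 -> -80 -> -72 -> -78 -> -77
  -11 -> 11 -> 20 -> 100 -> 108 -> 102 -> 103
  26 -> -26 -> -17 -> -85 -> -77 -> -83 -> -82

-77; 103; -82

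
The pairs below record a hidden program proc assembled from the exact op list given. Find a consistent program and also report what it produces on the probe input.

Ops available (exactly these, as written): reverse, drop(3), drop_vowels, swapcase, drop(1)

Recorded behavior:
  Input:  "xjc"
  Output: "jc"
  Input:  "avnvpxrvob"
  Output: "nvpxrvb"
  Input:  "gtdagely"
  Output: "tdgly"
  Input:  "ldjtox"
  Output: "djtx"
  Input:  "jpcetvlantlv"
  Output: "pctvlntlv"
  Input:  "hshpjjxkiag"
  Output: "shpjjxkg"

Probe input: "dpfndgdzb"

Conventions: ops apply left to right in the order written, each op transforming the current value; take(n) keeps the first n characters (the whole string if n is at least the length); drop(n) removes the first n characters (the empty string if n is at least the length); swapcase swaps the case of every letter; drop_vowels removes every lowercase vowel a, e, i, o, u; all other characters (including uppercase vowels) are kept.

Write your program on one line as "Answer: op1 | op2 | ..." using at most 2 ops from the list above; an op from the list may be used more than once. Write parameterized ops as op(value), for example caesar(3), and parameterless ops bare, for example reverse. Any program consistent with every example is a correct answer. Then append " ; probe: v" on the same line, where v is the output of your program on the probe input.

drop_vowels | drop(1) ; probe: "pfndgdzb"

Check, running the answer program on each example:
  "xjc" -> "xjc" -> "jc"
  "avnvpxrvob" -> "vnvpxrvb" -> "nvpxrvb"
  "gtdagely" -> "gtdgly" -> "tdgly"
  "ldjtox" -> "ldjtx" -> "djtx"
  "jpcetvlantlv" -> "jpctvlntlv" -> "pctvlntlv"
  "hshpjjxkiag" -> "hshpjjxkg" -> "shpjjxkg"
  probe: "dpfndgdzb" -> "dpfndgdzb" -> "pfndgdzb"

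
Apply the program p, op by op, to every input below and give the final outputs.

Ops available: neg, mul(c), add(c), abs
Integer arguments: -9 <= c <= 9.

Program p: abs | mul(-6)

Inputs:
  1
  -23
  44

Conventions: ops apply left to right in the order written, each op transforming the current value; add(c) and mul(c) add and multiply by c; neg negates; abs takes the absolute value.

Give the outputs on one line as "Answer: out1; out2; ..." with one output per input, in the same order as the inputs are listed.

-6; -138; -264

Execution, op by op:
  1 -> 1 -> -6
  -23 -> 23 -> -138
  44 -> 44 -> -264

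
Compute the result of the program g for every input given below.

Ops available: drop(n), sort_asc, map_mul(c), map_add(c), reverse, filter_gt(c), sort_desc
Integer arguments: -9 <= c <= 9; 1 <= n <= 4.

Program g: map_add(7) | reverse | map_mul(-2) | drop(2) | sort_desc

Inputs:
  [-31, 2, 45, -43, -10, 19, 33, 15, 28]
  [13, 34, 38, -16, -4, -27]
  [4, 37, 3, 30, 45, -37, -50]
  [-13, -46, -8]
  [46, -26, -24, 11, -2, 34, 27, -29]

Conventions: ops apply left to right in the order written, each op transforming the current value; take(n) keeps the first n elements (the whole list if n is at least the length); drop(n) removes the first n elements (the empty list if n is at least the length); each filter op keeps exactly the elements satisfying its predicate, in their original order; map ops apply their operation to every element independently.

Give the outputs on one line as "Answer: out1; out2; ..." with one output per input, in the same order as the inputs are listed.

[72, 48, 6, -18, -52, -80, -104]; [18, -40, -82, -90]; [-20, -22, -74, -88, -104]; [12]; [38, 34, -10, -36, -82, -106]

Execution, op by op:
  [-31, 2, 45, -43, -10, 19, 33, 15, 28] -> [-24, 9, 52, -36, -3, 26, 40, 22, 35] -> [35, 22, 40, 26, -3, -36, 52, 9, -24] -> [-70, -44, -80, -52, 6, 72, -104, -18, 48] -> [-80, -52, 6, 72, -104, -18, 48] -> [72, 48, 6, -18, -52, -80, -104]
  [13, 34, 38, -16, -4, -27] -> [20, 41, 45, -9, 3, -20] -> [-20, 3, -9, 45, 41, 20] -> [40, -6, 18, -90, -82, -40] -> [18, -90, -82, -40] -> [18, -40, -82, -90]
  [4, 37, 3, 30, 45, -37, -50] -> [11, 44, 10, 37, 52, -30, -43] -> [-43, -30, 52, 37, 10, 44, 11] -> [86, 60, -104, -74, -20, -88, -22] -> [-104, -74, -20, -88, -22] -> [-20, -22, -74, -88, -104]
  [-13, -46, -8] -> [-6, -39, -1] -> [-1, -39, -6] -> [2, 78, 12] -> [12] -> [12]
  [46, -26, -24, 11, -2, 34, 27, -29] -> [53, -19, -17, 18, 5, 41, 34, -22] -> [-22, 34, 41, 5, 18, -17, -19, 53] -> [44, -68, -82, -10, -36, 34, 38, -106] -> [-82, -10, -36, 34, 38, -106] -> [38, 34, -10, -36, -82, -106]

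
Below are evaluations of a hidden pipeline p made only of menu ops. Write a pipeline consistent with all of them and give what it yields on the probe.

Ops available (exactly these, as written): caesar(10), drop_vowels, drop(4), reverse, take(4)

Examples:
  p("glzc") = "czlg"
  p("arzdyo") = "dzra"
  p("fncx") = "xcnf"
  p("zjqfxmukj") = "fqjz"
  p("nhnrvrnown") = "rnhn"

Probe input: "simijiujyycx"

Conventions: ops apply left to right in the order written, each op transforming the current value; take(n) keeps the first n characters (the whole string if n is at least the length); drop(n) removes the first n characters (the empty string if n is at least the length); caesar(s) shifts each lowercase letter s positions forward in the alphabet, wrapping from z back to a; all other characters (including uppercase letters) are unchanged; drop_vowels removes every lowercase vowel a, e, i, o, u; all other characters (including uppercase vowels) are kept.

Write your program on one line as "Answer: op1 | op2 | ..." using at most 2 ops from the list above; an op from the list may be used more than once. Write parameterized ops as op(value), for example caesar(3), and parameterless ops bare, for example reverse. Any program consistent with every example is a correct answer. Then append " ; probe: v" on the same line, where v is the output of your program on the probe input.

take(4) | reverse ; probe: "imis"

Check, running the answer program on each example:
  "glzc" -> "glzc" -> "czlg"
  "arzdyo" -> "arzd" -> "dzra"
  "fncx" -> "fncx" -> "xcnf"
  "zjqfxmukj" -> "zjqf" -> "fqjz"
  "nhnrvrnown" -> "nhnr" -> "rnhn"
  probe: "simijiujyycx" -> "simi" -> "imis"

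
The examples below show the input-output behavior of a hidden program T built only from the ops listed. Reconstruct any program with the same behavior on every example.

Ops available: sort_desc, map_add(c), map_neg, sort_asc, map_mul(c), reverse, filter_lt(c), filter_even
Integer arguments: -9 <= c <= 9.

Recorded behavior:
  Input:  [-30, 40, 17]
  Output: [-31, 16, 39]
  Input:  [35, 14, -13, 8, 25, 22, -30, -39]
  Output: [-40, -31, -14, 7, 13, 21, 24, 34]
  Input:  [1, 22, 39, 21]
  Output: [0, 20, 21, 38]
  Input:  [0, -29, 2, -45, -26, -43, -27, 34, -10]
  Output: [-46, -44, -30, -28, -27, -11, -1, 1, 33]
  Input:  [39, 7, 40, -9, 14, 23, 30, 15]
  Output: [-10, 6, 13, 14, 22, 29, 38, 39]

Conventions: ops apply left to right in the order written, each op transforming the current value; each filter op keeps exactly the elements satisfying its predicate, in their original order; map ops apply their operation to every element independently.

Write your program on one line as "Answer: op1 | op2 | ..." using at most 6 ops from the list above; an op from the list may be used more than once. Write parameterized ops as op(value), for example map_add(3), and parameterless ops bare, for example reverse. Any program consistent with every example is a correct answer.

sort_asc | reverse | map_add(-6) | reverse | map_add(-3) | map_add(8)

Check, running the answer program on each example:
  [-30, 40, 17] -> [-30, 17, 40] -> [40, 17, -30] -> [34, 11, -36] -> [-36, 11, 34] -> [-39, 8, 31] -> [-31, 16, 39]
  [35, 14, -13, 8, 25, 22, -30, -39] -> [-39, -30, -13, 8, 14, 22, 25, 35] -> [35, 25, 22, 14, 8, -13, -30, -39] -> [29, 19, 16, 8, 2, -19, -36, -45] -> [-45, -36, -19, 2, 8, 16, 19, 29] -> [-48, -39, -22, -1, 5, 13, 16, 26] -> [-40, -31, -14, 7, 13, 21, 24, 34]
  [1, 22, 39, 21] -> [1, 21, 22, 39] -> [39, 22, 21, 1] -> [33, 16, 15, -5] -> [-5, 15, 16, 33] -> [-8, 12, 13, 30] -> [0, 20, 21, 38]
  [0, -29, 2, -45, -26, -43, -27, 34, -10] -> [-45, -43, -29, -27, -26, -10, 0, 2, 34] -> [34, 2, 0, -10, -26, -27, -29, -43, -45] -> [28, -4, -6, -16, -32, -33, -35, -49, -51] -> [-51, -49, -35, -33, -32, -16, -6, -4, 28] -> [-54, -52, -38, -36, -35, -19, -9, -7, 25] -> [-46, -44, -30, -28, -27, -11, -1, 1, 33]
  [39, 7, 40, -9, 14, 23, 30, 15] -> [-9, 7, 14, 15, 23, 30, 39, 40] -> [40, 39, 30, 23, 15, 14, 7, -9] -> [34, 33, 24, 17, 9, 8, 1, -15] -> [-15, 1, 8, 9, 17, 24, 33, 34] -> [-18, -2, 5, 6, 14, 21, 30, 31] -> [-10, 6, 13, 14, 22, 29, 38, 39]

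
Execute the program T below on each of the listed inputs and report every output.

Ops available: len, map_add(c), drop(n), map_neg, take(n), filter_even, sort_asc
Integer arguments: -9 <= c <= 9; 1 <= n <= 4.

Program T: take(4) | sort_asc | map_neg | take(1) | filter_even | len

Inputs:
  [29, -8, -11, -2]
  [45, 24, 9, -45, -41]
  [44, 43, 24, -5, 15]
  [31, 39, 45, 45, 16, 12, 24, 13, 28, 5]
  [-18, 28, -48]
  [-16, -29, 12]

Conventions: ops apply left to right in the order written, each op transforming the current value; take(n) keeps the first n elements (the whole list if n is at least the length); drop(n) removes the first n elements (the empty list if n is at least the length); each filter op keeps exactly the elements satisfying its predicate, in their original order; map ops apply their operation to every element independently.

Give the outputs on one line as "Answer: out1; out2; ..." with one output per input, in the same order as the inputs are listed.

Execution, op by op:
  [29, -8, -11, -2] -> [29, -8, -11, -2] -> [-11, -8, -2, 29] -> [11, 8, 2, -29] -> [11] -> [] -> 0
  [45, 24, 9, -45, -41] -> [45, 24, 9, -45] -> [-45, 9, 24, 45] -> [45, -9, -24, -45] -> [45] -> [] -> 0
  [44, 43, 24, -5, 15] -> [44, 43, 24, -5] -> [-5, 24, 43, 44] -> [5, -24, -43, -44] -> [5] -> [] -> 0
  [31, 39, 45, 45, 16, 12, 24, 13, 28, 5] -> [31, 39, 45, 45] -> [31, 39, 45, 45] -> [-31, -39, -45, -45] -> [-31] -> [] -> 0
  [-18, 28, -48] -> [-18, 28, -48] -> [-48, -18, 28] -> [48, 18, -28] -> [48] -> [48] -> 1
  [-16, -29, 12] -> [-16, -29, 12] -> [-29, -16, 12] -> [29, 16, -12] -> [29] -> [] -> 0

0; 0; 0; 0; 1; 0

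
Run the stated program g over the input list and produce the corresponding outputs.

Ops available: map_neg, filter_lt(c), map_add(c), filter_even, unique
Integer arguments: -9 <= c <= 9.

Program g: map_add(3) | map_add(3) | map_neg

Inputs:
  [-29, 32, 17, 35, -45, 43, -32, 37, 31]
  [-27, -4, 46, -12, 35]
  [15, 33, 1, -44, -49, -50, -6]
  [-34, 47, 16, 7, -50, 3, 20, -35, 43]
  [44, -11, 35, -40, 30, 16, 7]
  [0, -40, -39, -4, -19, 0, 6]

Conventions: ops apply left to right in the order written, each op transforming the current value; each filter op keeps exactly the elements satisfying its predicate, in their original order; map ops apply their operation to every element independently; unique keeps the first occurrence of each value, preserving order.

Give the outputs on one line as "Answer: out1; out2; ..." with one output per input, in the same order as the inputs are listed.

Execution, op by op:
  [-29, 32, 17, 35, -45, 43, -32, 37, 31] -> [-26, 35, 20, 38, -42, 46, -29, 40, 34] -> [-23, 38, 23, 41, -39, 49, -26, 43, 37] -> [23, -38, -23, -41, 39, -49, 26, -43, -37]
  [-27, -4, 46, -12, 35] -> [-24, -1, 49, -9, 38] -> [-21, 2, 52, -6, 41] -> [21, -2, -52, 6, -41]
  [15, 33, 1, -44, -49, -50, -6] -> [18, 36, 4, -41, -46, -47, -3] -> [21, 39, 7, -38, -43, -44, 0] -> [-21, -39, -7, 38, 43, 44, 0]
  [-34, 47, 16, 7, -50, 3, 20, -35, 43] -> [-31, 50, 19, 10, -47, 6, 23, -32, 46] -> [-28, 53, 22, 13, -44, 9, 26, -29, 49] -> [28, -53, -22, -13, 44, -9, -26, 29, -49]
  [44, -11, 35, -40, 30, 16, 7] -> [47, -8, 38, -37, 33, 19, 10] -> [50, -5, 41, -34, 36, 22, 13] -> [-50, 5, -41, 34, -36, -22, -13]
  [0, -40, -39, -4, -19, 0, 6] -> [3, -37, -36, -1, -16, 3, 9] -> [6, -34, -33, 2, -13, 6, 12] -> [-6, 34, 33, -2, 13, -6, -12]

[23, -38, -23, -41, 39, -49, 26, -43, -37]; [21, -2, -52, 6, -41]; [-21, -39, -7, 38, 43, 44, 0]; [28, -53, -22, -13, 44, -9, -26, 29, -49]; [-50, 5, -41, 34, -36, -22, -13]; [-6, 34, 33, -2, 13, -6, -12]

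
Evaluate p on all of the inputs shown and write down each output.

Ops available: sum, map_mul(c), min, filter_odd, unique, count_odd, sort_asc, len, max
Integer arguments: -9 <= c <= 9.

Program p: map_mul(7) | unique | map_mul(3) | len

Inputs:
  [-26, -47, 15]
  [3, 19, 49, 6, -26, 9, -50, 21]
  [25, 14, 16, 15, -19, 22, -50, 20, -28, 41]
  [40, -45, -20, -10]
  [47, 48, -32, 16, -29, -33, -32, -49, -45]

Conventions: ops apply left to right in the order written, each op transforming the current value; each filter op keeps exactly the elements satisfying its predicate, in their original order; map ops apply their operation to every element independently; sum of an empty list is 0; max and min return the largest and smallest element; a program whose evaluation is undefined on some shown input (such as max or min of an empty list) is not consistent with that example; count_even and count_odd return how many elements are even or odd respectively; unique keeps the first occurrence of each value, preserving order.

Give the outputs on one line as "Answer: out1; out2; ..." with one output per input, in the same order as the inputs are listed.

3; 8; 10; 4; 8

Execution, op by op:
  [-26, -47, 15] -> [-182, -329, 105] -> [-182, -329, 105] -> [-546, -987, 315] -> 3
  [3, 19, 49, 6, -26, 9, -50, 21] -> [21, 133, 343, 42, -182, 63, -350, 147] -> [21, 133, 343, 42, -182, 63, -350, 147] -> [63, 399, 1029, 126, -546, 189, -1050, 441] -> 8
  [25, 14, 16, 15, -19, 22, -50, 20, -28, 41] -> [175, 98, 112, 105, -133, 154, -350, 140, -196, 287] -> [175, 98, 112, 105, -133, 154, -350, 140, -196, 287] -> [525, 294, 336, 315, -399, 462, -1050, 420, -588, 861] -> 10
  [40, -45, -20, -10] -> [280, -315, -140, -70] -> [280, -315, -140, -70] -> [840, -945, -420, -210] -> 4
  [47, 48, -32, 16, -29, -33, -32, -49, -45] -> [329, 336, -224, 112, -203, -231, -224, -343, -315] -> [329, 336, -224, 112, -203, -231, -343, -315] -> [987, 1008, -672, 336, -609, -693, -1029, -945] -> 8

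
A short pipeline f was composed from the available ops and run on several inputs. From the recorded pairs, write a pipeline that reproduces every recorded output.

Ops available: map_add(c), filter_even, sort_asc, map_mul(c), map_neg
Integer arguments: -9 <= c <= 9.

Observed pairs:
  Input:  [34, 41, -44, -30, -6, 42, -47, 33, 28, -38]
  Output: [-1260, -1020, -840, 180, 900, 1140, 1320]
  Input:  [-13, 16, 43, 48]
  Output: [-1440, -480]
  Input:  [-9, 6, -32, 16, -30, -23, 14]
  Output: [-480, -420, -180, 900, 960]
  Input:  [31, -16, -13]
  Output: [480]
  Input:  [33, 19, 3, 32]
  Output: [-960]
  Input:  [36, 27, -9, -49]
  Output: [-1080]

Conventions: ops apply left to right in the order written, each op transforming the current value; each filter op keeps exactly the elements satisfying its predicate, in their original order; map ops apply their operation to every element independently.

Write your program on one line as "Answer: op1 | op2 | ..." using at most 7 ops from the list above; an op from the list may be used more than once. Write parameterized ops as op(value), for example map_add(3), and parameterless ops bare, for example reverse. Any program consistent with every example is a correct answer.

map_neg | filter_even | map_mul(-6) | sort_asc | map_mul(-5) | sort_asc

Check, running the answer program on each example:
  [34, 41, -44, -30, -6, 42, -47, 33, 28, -38] -> [-34, -41, 44, 30, 6, -42, 47, -33, -28, 38] -> [-34, 44, 30, 6, -42, -28, 38] -> [204, -264, -180, -36, 252, 168, -228] -> [-264, -228, -180, -36, 168, 204, 252] -> [1320, 1140, 900, 180, -840, -1020, -1260] -> [-1260, -1020, -840, 180, 900, 1140, 1320]
  [-13, 16, 43, 48] -> [13, -16, -43, -48] -> [-16, -48] -> [96, 288] -> [96, 288] -> [-480, -1440] -> [-1440, -480]
  [-9, 6, -32, 16, -30, -23, 14] -> [9, -6, 32, -16, 30, 23, -14] -> [-6, 32, -16, 30, -14] -> [36, -192, 96, -180, 84] -> [-192, -180, 36, 84, 96] -> [960, 900, -180, -420, -480] -> [-480, -420, -180, 900, 960]
  [31, -16, -13] -> [-31, 16, 13] -> [16] -> [-96] -> [-96] -> [480] -> [480]
  [33, 19, 3, 32] -> [-33, -19, -3, -32] -> [-32] -> [192] -> [192] -> [-960] -> [-960]
  [36, 27, -9, -49] -> [-36, -27, 9, 49] -> [-36] -> [216] -> [216] -> [-1080] -> [-1080]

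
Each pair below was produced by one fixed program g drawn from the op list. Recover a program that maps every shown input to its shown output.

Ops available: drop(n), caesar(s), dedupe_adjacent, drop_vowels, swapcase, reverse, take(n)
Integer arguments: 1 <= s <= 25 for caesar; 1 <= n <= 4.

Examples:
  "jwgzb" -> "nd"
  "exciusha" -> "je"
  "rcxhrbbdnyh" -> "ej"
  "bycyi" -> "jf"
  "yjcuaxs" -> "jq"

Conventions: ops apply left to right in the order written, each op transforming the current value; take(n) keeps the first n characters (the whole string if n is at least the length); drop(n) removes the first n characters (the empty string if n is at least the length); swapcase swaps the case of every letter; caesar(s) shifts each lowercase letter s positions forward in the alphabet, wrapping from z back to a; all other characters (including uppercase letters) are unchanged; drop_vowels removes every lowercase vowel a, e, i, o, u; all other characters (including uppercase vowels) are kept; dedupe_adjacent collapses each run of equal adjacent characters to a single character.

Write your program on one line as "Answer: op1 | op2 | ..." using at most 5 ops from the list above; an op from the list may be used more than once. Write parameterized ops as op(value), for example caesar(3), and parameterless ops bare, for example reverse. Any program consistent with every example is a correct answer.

drop(1) | take(2) | reverse | caesar(7)

Check, running the answer program on each example:
  "jwgzb" -> "wgzb" -> "wg" -> "gw" -> "nd"
  "exciusha" -> "xciusha" -> "xc" -> "cx" -> "je"
  "rcxhrbbdnyh" -> "cxhrbbdnyh" -> "cx" -> "xc" -> "ej"
  "bycyi" -> "ycyi" -> "yc" -> "cy" -> "jf"
  "yjcuaxs" -> "jcuaxs" -> "jc" -> "cj" -> "jq"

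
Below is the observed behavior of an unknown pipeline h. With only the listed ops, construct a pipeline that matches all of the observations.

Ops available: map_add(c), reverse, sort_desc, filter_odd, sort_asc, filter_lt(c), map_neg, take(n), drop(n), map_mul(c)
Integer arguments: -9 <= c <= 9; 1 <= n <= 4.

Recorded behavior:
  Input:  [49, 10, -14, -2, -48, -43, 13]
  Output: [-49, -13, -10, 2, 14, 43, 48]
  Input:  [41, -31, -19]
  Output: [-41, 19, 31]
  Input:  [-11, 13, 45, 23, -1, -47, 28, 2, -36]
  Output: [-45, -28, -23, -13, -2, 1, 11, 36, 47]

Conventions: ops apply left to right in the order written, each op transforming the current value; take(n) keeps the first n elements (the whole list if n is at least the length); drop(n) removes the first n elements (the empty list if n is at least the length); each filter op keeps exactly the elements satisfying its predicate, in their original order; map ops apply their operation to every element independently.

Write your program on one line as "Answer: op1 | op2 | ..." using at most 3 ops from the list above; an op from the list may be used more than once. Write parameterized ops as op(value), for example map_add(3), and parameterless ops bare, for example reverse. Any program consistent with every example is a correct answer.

map_neg | sort_asc

Check, running the answer program on each example:
  [49, 10, -14, -2, -48, -43, 13] -> [-49, -10, 14, 2, 48, 43, -13] -> [-49, -13, -10, 2, 14, 43, 48]
  [41, -31, -19] -> [-41, 31, 19] -> [-41, 19, 31]
  [-11, 13, 45, 23, -1, -47, 28, 2, -36] -> [11, -13, -45, -23, 1, 47, -28, -2, 36] -> [-45, -28, -23, -13, -2, 1, 11, 36, 47]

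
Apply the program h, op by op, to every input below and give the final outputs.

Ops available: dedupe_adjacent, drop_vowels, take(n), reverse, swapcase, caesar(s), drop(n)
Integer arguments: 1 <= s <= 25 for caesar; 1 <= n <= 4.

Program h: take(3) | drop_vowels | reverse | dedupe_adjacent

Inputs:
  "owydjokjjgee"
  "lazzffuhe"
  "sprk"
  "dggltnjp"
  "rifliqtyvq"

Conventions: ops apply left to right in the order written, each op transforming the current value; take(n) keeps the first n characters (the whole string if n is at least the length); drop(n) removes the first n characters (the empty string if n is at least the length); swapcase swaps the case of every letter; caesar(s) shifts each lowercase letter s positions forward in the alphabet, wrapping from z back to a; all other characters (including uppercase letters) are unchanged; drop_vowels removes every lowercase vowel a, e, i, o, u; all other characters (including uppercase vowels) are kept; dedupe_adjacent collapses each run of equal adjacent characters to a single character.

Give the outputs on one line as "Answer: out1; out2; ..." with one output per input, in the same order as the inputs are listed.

"yw"; "zl"; "rps"; "gd"; "fr"

Execution, op by op:
  "owydjokjjgee" -> "owy" -> "wy" -> "yw" -> "yw"
  "lazzffuhe" -> "laz" -> "lz" -> "zl" -> "zl"
  "sprk" -> "spr" -> "spr" -> "rps" -> "rps"
  "dggltnjp" -> "dgg" -> "dgg" -> "ggd" -> "gd"
  "rifliqtyvq" -> "rif" -> "rf" -> "fr" -> "fr"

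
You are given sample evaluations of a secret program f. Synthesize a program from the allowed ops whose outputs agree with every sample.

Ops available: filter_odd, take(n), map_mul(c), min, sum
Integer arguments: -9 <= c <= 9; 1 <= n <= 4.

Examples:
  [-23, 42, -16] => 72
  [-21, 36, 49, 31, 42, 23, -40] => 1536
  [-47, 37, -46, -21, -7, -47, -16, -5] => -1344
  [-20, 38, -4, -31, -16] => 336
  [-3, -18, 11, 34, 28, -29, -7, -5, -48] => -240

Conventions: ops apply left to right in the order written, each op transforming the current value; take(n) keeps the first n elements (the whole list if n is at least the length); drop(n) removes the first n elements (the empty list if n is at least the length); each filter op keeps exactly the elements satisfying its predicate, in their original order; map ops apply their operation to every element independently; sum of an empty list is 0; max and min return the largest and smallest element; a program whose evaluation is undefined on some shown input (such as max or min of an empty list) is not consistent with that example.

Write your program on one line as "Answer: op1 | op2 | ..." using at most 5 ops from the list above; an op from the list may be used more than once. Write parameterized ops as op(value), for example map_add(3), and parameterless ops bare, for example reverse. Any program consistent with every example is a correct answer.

map_mul(3) | take(3) | map_mul(8) | sum

Check, running the answer program on each example:
  [-23, 42, -16] -> [-69, 126, -48] -> [-69, 126, -48] -> [-552, 1008, -384] -> 72
  [-21, 36, 49, 31, 42, 23, -40] -> [-63, 108, 147, 93, 126, 69, -120] -> [-63, 108, 147] -> [-504, 864, 1176] -> 1536
  [-47, 37, -46, -21, -7, -47, -16, -5] -> [-141, 111, -138, -63, -21, -141, -48, -15] -> [-141, 111, -138] -> [-1128, 888, -1104] -> -1344
  [-20, 38, -4, -31, -16] -> [-60, 114, -12, -93, -48] -> [-60, 114, -12] -> [-480, 912, -96] -> 336
  [-3, -18, 11, 34, 28, -29, -7, -5, -48] -> [-9, -54, 33, 102, 84, -87, -21, -15, -144] -> [-9, -54, 33] -> [-72, -432, 264] -> -240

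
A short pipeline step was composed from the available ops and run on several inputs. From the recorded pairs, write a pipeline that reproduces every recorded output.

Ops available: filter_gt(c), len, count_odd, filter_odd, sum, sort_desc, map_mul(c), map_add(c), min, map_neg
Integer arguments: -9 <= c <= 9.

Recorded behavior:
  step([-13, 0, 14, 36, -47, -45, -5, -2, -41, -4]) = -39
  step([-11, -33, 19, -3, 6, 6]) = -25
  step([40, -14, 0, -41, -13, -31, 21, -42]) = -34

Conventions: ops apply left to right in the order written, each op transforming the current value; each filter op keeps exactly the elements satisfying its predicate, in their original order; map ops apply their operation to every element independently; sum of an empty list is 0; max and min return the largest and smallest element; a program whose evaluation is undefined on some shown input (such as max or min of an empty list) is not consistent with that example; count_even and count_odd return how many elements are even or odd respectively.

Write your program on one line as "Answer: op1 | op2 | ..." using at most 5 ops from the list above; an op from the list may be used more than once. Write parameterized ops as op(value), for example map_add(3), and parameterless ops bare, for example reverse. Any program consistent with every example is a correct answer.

map_add(8) | map_neg | sort_desc | map_neg | min

Check, running the answer program on each example:
  [-13, 0, 14, 36, -47, -45, -5, -2, -41, -4] -> [-5, 8, 22, 44, -39, -37, 3, 6, -33, 4] -> [5, -8, -22, -44, 39, 37, -3, -6, 33, -4] -> [39, 37, 33, 5, -3, -4, -6, -8, -22, -44] -> [-39, -37, -33, -5, 3, 4, 6, 8, 22, 44] -> -39
  [-11, -33, 19, -3, 6, 6] -> [-3, -25, 27, 5, 14, 14] -> [3, 25, -27, -5, -14, -14] -> [25, 3, -5, -14, -14, -27] -> [-25, -3, 5, 14, 14, 27] -> -25
  [40, -14, 0, -41, -13, -31, 21, -42] -> [48, -6, 8, -33, -5, -23, 29, -34] -> [-48, 6, -8, 33, 5, 23, -29, 34] -> [34, 33, 23, 6, 5, -8, -29, -48] -> [-34, -33, -23, -6, -5, 8, 29, 48] -> -34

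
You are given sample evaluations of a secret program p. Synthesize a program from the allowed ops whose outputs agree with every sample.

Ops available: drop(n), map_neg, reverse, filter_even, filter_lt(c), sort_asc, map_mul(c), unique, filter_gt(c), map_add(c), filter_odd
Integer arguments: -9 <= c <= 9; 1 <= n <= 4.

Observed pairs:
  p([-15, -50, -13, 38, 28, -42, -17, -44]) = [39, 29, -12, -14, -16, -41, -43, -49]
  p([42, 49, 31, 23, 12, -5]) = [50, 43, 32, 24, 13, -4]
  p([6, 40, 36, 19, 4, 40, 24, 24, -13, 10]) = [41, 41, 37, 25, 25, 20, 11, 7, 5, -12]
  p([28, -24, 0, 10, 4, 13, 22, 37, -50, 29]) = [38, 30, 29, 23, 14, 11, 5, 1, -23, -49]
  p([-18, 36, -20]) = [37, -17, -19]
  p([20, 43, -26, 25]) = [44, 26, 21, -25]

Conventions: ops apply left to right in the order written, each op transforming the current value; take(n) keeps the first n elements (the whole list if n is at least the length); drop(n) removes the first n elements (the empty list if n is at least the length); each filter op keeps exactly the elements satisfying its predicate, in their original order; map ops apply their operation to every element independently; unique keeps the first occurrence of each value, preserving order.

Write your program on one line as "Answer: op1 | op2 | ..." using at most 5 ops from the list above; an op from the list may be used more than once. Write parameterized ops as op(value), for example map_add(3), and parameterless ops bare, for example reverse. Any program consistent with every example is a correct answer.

sort_asc | map_add(-5) | map_add(6) | reverse

Check, running the answer program on each example:
  [-15, -50, -13, 38, 28, -42, -17, -44] -> [-50, -44, -42, -17, -15, -13, 28, 38] -> [-55, -49, -47, -22, -20, -18, 23, 33] -> [-49, -43, -41, -16, -14, -12, 29, 39] -> [39, 29, -12, -14, -16, -41, -43, -49]
  [42, 49, 31, 23, 12, -5] -> [-5, 12, 23, 31, 42, 49] -> [-10, 7, 18, 26, 37, 44] -> [-4, 13, 24, 32, 43, 50] -> [50, 43, 32, 24, 13, -4]
  [6, 40, 36, 19, 4, 40, 24, 24, -13, 10] -> [-13, 4, 6, 10, 19, 24, 24, 36, 40, 40] -> [-18, -1, 1, 5, 14, 19, 19, 31, 35, 35] -> [-12, 5, 7, 11, 20, 25, 25, 37, 41, 41] -> [41, 41, 37, 25, 25, 20, 11, 7, 5, -12]
  [28, -24, 0, 10, 4, 13, 22, 37, -50, 29] -> [-50, -24, 0, 4, 10, 13, 22, 28, 29, 37] -> [-55, -29, -5, -1, 5, 8, 17, 23, 24, 32] -> [-49, -23, 1, 5, 11, 14, 23, 29, 30, 38] -> [38, 30, 29, 23, 14, 11, 5, 1, -23, -49]
  [-18, 36, -20] -> [-20, -18, 36] -> [-25, -23, 31] -> [-19, -17, 37] -> [37, -17, -19]
  [20, 43, -26, 25] -> [-26, 20, 25, 43] -> [-31, 15, 20, 38] -> [-25, 21, 26, 44] -> [44, 26, 21, -25]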